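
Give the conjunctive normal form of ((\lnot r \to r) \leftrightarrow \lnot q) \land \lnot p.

((\lnot r \to r) \leftrightarrow \lnot q) \land \lnot p
= ((\lnot r \to r) \to \lnot q) \land (\lnot q \to (\lnot r \to r)) \land \lnot p
= (\lnot (\lnot r \to r) \lor \lnot q) \land (\lnot q \to (\lnot r \to r)) \land \lnot p
= (\lnot (\lnot \lnot r \lor r) \lor \lnot q) \land (\lnot q \to (\lnot r \to r)) \land \lnot p
= (\lnot (\lnot \lnot r \lor r) \lor \lnot q) \land (\lnot \lnot q \lor (\lnot r \to r)) \land \lnot p
= (\lnot (\lnot \lnot r \lor r) \lor \lnot q) \land (\lnot \lnot q \lor \lnot \lnot r \lor r) \land \lnot p
= ((\lnot \lnot \lnot r \land \lnot r) \lor \lnot q) \land (\lnot \lnot q \lor \lnot \lnot r \lor r) \land \lnot p
= ((\lnot r \land \lnot r) \lor \lnot q) \land (\lnot \lnot q \lor \lnot \lnot r \lor r) \land \lnot p
= ((\lnot r \land \lnot r) \lor \lnot q) \land (q \lor \lnot \lnot r \lor r) \land \lnot p
= ((\lnot r \land \lnot r) \lor \lnot q) \land (q \lor r \lor r) \land \lnot p
= (\lnot r \lor \lnot q) \land (\lnot r \lor \lnot q) \land (q \lor r \lor r) \land \lnot p
= (\lnot r \lor \lnot q) \land (q \lor r) \land \lnot p

(\lnot r \lor \lnot q) \land (q \lor r) \land \lnot p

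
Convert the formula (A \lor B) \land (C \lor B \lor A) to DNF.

A \lor B

(A \lor B) \land (C \lor B \lor A)
⇔ (A \land C) \lor (A \land B) \lor (A \land A) \lor (B \land C) \lor (B \land B) \lor (B \land A)   [distribute \land over \lor]
⇔ A \lor B   [simplify]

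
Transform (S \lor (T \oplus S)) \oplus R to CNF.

(S \lor T \lor R) \land (\lnot S \lor \lnot R) \land (\lnot T \lor S \lor \lnot R)

(S \lor (T \oplus S)) \oplus R
= (S \lor (T \oplus S) \lor R) \land \lnot ((S \lor (T \oplus S)) \land R)   — expand \oplus
= (S \lor ((T \lor S) \land \lnot (T \land S)) \lor R) \land \lnot ((S \lor (T \oplus S)) \land R)   — expand \oplus
= (S \lor ((T \lor S) \land \lnot (T \land S)) \lor R) \land \lnot ((S \lor ((T \lor S) \land \lnot (T \land S))) \land R)   — expand \oplus
= (S \lor ((T \lor S) \land (\lnot T \lor \lnot S)) \lor R) \land \lnot ((S \lor ((T \lor S) \land \lnot (T \land S))) \land R)   — De Morgan
= (S \lor ((T \lor S) \land (\lnot T \lor \lnot S)) \lor R) \land (\lnot (S \lor ((T \lor S) \land \lnot (T \land S))) \lor \lnot R)   — De Morgan
= (S \lor ((T \lor S) \land (\lnot T \lor \lnot S)) \lor R) \land ((\lnot S \land \lnot ((T \lor S) \land \lnot (T \land S))) \lor \lnot R)   — De Morgan
= (S \lor ((T \lor S) \land (\lnot T \lor \lnot S)) \lor R) \land ((\lnot S \land (\lnot (T \lor S) \lor \lnot \lnot (T \land S))) \lor \lnot R)   — De Morgan
= (S \lor ((T \lor S) \land (\lnot T \lor \lnot S)) \lor R) \land ((\lnot S \land ((\lnot T \land \lnot S) \lor \lnot \lnot (T \land S))) \lor \lnot R)   — De Morgan
= (S \lor ((T \lor S) \land (\lnot T \lor \lnot S)) \lor R) \land ((\lnot S \land ((\lnot T \land \lnot S) \lor (T \land S))) \lor \lnot R)   — double negation
= (S \lor T \lor S \lor R) \land (S \lor \lnot T \lor \lnot S \lor R) \land (\lnot S \lor \lnot R) \land (\lnot T \lor T \lor \lnot R) \land (\lnot T \lor S \lor \lnot R) \land (\lnot S \lor T \lor \lnot R) \land (\lnot S \lor S \lor \lnot R)   — distribute \lor over \land
= (S \lor T \lor R) \land (\lnot S \lor \lnot R) \land (\lnot T \lor S \lor \lnot R)   — simplify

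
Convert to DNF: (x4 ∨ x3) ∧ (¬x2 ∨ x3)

(x4 ∨ x3) ∧ (¬x2 ∨ x3)
= x4 ∧ ¬x2 ∨ x4 ∧ x3 ∨ x3 ∧ ¬x2 ∨ x3 ∧ x3   [distribute ∧ over ∨]
= x4 ∧ ¬x2 ∨ x3   [simplify]

x4 ∧ ¬x2 ∨ x3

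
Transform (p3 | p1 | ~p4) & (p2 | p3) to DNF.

(p3 | p1 | ~p4) & (p2 | p3)
≡ (p3 & p2) | (p3 & p3) | (p1 & p2) | (p1 & p3) | (~p4 & p2) | (~p4 & p3)   [distribute & over |]
≡ p3 | (p1 & p2) | (~p4 & p2)   [simplify]

p3 | (p1 & p2) | (~p4 & p2)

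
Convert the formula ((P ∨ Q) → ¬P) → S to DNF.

((P ∨ Q) → ¬P) → S
⇔ ¬((P ∨ Q) → ¬P) ∨ S   (eliminate →)
⇔ ¬(¬(P ∨ Q) ∨ ¬P) ∨ S   (eliminate →)
⇔ (¬¬(P ∨ Q) ∧ ¬¬P) ∨ S   (De Morgan)
⇔ ((P ∨ Q) ∧ ¬¬P) ∨ S   (double negation)
⇔ ((P ∨ Q) ∧ P) ∨ S   (double negation)
⇔ (P ∧ P) ∨ (Q ∧ P) ∨ S   (distribute ∧ over ∨)
⇔ P ∨ S   (simplify)

P ∨ S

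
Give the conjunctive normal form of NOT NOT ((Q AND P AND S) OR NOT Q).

(P OR NOT Q) AND (S OR NOT Q)

NOT NOT ((Q AND P AND S) OR NOT Q)
≡ (Q AND P AND S) OR NOT Q   [double negation]
≡ (Q OR NOT Q) AND (P OR NOT Q) AND (S OR NOT Q)   [distribute OR over AND]
≡ (P OR NOT Q) AND (S OR NOT Q)   [simplify]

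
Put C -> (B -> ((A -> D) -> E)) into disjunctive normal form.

C -> (B -> ((A -> D) -> E))
≡ ~C | (B -> ((A -> D) -> E))   (eliminate ->)
≡ ~C | ~B | ((A -> D) -> E)   (eliminate ->)
≡ ~C | ~B | ~(A -> D) | E   (eliminate ->)
≡ ~C | ~B | ~(~A | D) | E   (eliminate ->)
≡ ~C | ~B | (~~A & ~D) | E   (De Morgan)
≡ ~C | ~B | (A & ~D) | E   (double negation)

~C | ~B | (A & ~D) | E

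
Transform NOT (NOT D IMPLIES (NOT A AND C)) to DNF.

(NOT D AND A) OR (NOT D AND NOT C)

NOT (NOT D IMPLIES (NOT A AND C))
≡ NOT (NOT NOT D OR (NOT A AND C))   [eliminate IMPLIES]
≡ NOT NOT NOT D AND NOT (NOT A AND C)   [De Morgan]
≡ NOT D AND NOT (NOT A AND C)   [double negation]
≡ NOT D AND (NOT NOT A OR NOT C)   [De Morgan]
≡ NOT D AND (A OR NOT C)   [double negation]
≡ (NOT D AND A) OR (NOT D AND NOT C)   [distribute AND over OR]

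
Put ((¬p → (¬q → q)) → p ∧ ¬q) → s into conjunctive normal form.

(p ∨ q ∨ s) ∧ (¬p ∨ q ∨ s)

((¬p → (¬q → q)) → p ∧ ¬q) → s
= ¬((¬p → (¬q → q)) → p ∧ ¬q) ∨ s   (eliminate →)
= ¬(¬(¬p → (¬q → q)) ∨ p ∧ ¬q) ∨ s   (eliminate →)
= ¬(¬(¬¬p ∨ (¬q → q)) ∨ p ∧ ¬q) ∨ s   (eliminate →)
= ¬(¬(¬¬p ∨ ¬¬q ∨ q) ∨ p ∧ ¬q) ∨ s   (eliminate →)
= ¬¬(¬¬p ∨ ¬¬q ∨ q) ∧ ¬(p ∧ ¬q) ∨ s   (De Morgan)
= (¬¬p ∨ ¬¬q ∨ q) ∧ ¬(p ∧ ¬q) ∨ s   (double negation)
= (p ∨ ¬¬q ∨ q) ∧ ¬(p ∧ ¬q) ∨ s   (double negation)
= (p ∨ q ∨ q) ∧ ¬(p ∧ ¬q) ∨ s   (double negation)
= (p ∨ q ∨ q) ∧ (¬p ∨ ¬¬q) ∨ s   (De Morgan)
= (p ∨ q ∨ q) ∧ (¬p ∨ q) ∨ s   (double negation)
= (p ∨ q ∨ q ∨ s) ∧ (¬p ∨ q ∨ s)   (distribute ∨ over ∧)
= (p ∨ q ∨ s) ∧ (¬p ∨ q ∨ s)   (simplify)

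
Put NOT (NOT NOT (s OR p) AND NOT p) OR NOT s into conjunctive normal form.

NOT (NOT NOT (s OR p) AND NOT p) OR NOT s
= NOT NOT NOT (s OR p) OR NOT NOT p OR NOT s   [De Morgan]
= NOT (s OR p) OR NOT NOT p OR NOT s   [double negation]
= (NOT s AND NOT p) OR NOT NOT p OR NOT s   [De Morgan]
= (NOT s AND NOT p) OR p OR NOT s   [double negation]
= (NOT s OR p OR NOT s) AND (NOT p OR p OR NOT s)   [distribute OR over AND]
= NOT s OR p   [simplify]

NOT s OR p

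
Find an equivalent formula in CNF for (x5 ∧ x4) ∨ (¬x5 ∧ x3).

(x5 ∧ x4) ∨ (¬x5 ∧ x3)
= (x5 ∨ ¬x5) ∧ (x5 ∨ x3) ∧ (x4 ∨ ¬x5) ∧ (x4 ∨ x3)
= (x5 ∨ x3) ∧ (x4 ∨ ¬x5) ∧ (x4 ∨ x3)

(x5 ∨ x3) ∧ (x4 ∨ ¬x5) ∧ (x4 ∨ x3)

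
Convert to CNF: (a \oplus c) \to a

(a \oplus c) \to a
⇔ \lnot (a \oplus c) \lor a   (eliminate \to)
⇔ \lnot ((a \lor c) \land \lnot (a \land c)) \lor a   (expand \oplus)
⇔ \lnot (a \lor c) \lor \lnot \lnot (a \land c) \lor a   (De Morgan)
⇔ (\lnot a \land \lnot c) \lor \lnot \lnot (a \land c) \lor a   (De Morgan)
⇔ (\lnot a \land \lnot c) \lor (a \land c) \lor a   (double negation)
⇔ (\lnot a \lor a \lor a) \land (\lnot a \lor c \lor a) \land (\lnot c \lor a \lor a) \land (\lnot c \lor c \lor a)   (distribute \lor over \land)
⇔ \lnot c \lor a   (simplify)

\lnot c \lor a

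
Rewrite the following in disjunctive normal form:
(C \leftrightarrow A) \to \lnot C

(C \land \lnot A) \lor \lnot C

(C \leftrightarrow A) \to \lnot C
⇔ \lnot (C \leftrightarrow A) \lor \lnot C   (eliminate \to)
⇔ \lnot ((C \to A) \land (A \to C)) \lor \lnot C   (eliminate \leftrightarrow)
⇔ \lnot ((\lnot C \lor A) \land (A \to C)) \lor \lnot C   (eliminate \to)
⇔ \lnot ((\lnot C \lor A) \land (\lnot A \lor C)) \lor \lnot C   (eliminate \to)
⇔ \lnot (\lnot C \lor A) \lor \lnot (\lnot A \lor C) \lor \lnot C   (De Morgan)
⇔ (\lnot \lnot C \land \lnot A) \lor \lnot (\lnot A \lor C) \lor \lnot C   (De Morgan)
⇔ (C \land \lnot A) \lor \lnot (\lnot A \lor C) \lor \lnot C   (double negation)
⇔ (C \land \lnot A) \lor (\lnot \lnot A \land \lnot C) \lor \lnot C   (De Morgan)
⇔ (C \land \lnot A) \lor (A \land \lnot C) \lor \lnot C   (double negation)
⇔ (C \land \lnot A) \lor \lnot C   (simplify)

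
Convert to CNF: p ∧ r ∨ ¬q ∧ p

p ∧ (r ∨ ¬q)

p ∧ r ∨ ¬q ∧ p
⇔ (p ∨ ¬q) ∧ (p ∨ p) ∧ (r ∨ ¬q) ∧ (r ∨ p)   [distribute ∨ over ∧]
⇔ p ∧ (r ∨ ¬q)   [simplify]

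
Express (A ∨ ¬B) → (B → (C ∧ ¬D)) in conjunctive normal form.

(A ∨ ¬B) → (B → (C ∧ ¬D))
⇔ ¬(A ∨ ¬B) ∨ (B → (C ∧ ¬D))   [eliminate →]
⇔ ¬(A ∨ ¬B) ∨ ¬B ∨ (C ∧ ¬D)   [eliminate →]
⇔ (¬A ∧ ¬¬B) ∨ ¬B ∨ (C ∧ ¬D)   [De Morgan]
⇔ (¬A ∧ B) ∨ ¬B ∨ (C ∧ ¬D)   [double negation]
⇔ (¬A ∨ ¬B ∨ C) ∧ (¬A ∨ ¬B ∨ ¬D) ∧ (B ∨ ¬B ∨ C) ∧ (B ∨ ¬B ∨ ¬D)   [distribute ∨ over ∧]
⇔ (¬A ∨ ¬B ∨ C) ∧ (¬A ∨ ¬B ∨ ¬D)   [simplify]

(¬A ∨ ¬B ∨ C) ∧ (¬A ∨ ¬B ∨ ¬D)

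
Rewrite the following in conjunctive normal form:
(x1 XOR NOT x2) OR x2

(x1 XOR NOT x2) OR x2
≡ ((x1 OR NOT x2) AND NOT (x1 AND NOT x2)) OR x2   (expand XOR)
≡ ((x1 OR NOT x2) AND (NOT x1 OR NOT NOT x2)) OR x2   (De Morgan)
≡ ((x1 OR NOT x2) AND (NOT x1 OR x2)) OR x2   (double negation)
≡ (x1 OR NOT x2 OR x2) AND (NOT x1 OR x2 OR x2)   (distribute OR over AND)
≡ NOT x1 OR x2   (simplify)

NOT x1 OR x2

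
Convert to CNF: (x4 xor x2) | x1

(x4 xor x2) | x1
≡ ((x4 | x2) & ~(x4 & x2)) | x1   (expand xor)
≡ ((x4 | x2) & (~x4 | ~x2)) | x1   (De Morgan)
≡ (x4 | x2 | x1) & (~x4 | ~x2 | x1)   (distribute | over &)

(x4 | x2 | x1) & (~x4 | ~x2 | x1)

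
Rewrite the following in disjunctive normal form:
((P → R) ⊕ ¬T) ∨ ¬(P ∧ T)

(R ∧ T) ∨ ¬P ∨ ¬T

((P → R) ⊕ ¬T) ∨ ¬(P ∧ T)
≡ ((P → R) ∧ ¬¬T) ∨ (¬(P → R) ∧ ¬T) ∨ ¬(P ∧ T)   (expand ⊕)
≡ ((¬P ∨ R) ∧ ¬¬T) ∨ (¬(P → R) ∧ ¬T) ∨ ¬(P ∧ T)   (eliminate →)
≡ ((¬P ∨ R) ∧ ¬¬T) ∨ (¬(¬P ∨ R) ∧ ¬T) ∨ ¬(P ∧ T)   (eliminate →)
≡ ((¬P ∨ R) ∧ T) ∨ (¬(¬P ∨ R) ∧ ¬T) ∨ ¬(P ∧ T)   (double negation)
≡ ((¬P ∨ R) ∧ T) ∨ (¬¬P ∧ ¬R ∧ ¬T) ∨ ¬(P ∧ T)   (De Morgan)
≡ ((¬P ∨ R) ∧ T) ∨ (P ∧ ¬R ∧ ¬T) ∨ ¬(P ∧ T)   (double negation)
≡ ((¬P ∨ R) ∧ T) ∨ (P ∧ ¬R ∧ ¬T) ∨ ¬P ∨ ¬T   (De Morgan)
≡ (¬P ∧ T) ∨ (R ∧ T) ∨ (P ∧ ¬R ∧ ¬T) ∨ ¬P ∨ ¬T   (distribute ∧ over ∨)
≡ (R ∧ T) ∨ ¬P ∨ ¬T   (simplify)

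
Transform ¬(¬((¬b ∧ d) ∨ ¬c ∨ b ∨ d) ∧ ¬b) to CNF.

¬(¬((¬b ∧ d) ∨ ¬c ∨ b ∨ d) ∧ ¬b)
⇔ ¬¬((¬b ∧ d) ∨ ¬c ∨ b ∨ d) ∨ ¬¬b   — De Morgan
⇔ (¬b ∧ d) ∨ ¬c ∨ b ∨ d ∨ ¬¬b   — double negation
⇔ (¬b ∧ d) ∨ ¬c ∨ b ∨ d ∨ b   — double negation
⇔ (¬b ∨ ¬c ∨ b ∨ d ∨ b) ∧ (d ∨ ¬c ∨ b ∨ d ∨ b)   — distribute ∨ over ∧
⇔ d ∨ ¬c ∨ b   — simplify

d ∨ ¬c ∨ b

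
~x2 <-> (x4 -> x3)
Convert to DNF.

(x2 & x4 & ~x3) | (~x4 & ~x2) | (x3 & ~x2)

~x2 <-> (x4 -> x3)
≡ (~x2 -> (x4 -> x3)) & ((x4 -> x3) -> ~x2)   (eliminate <->)
≡ (~~x2 | (x4 -> x3)) & ((x4 -> x3) -> ~x2)   (eliminate ->)
≡ (~~x2 | ~x4 | x3) & ((x4 -> x3) -> ~x2)   (eliminate ->)
≡ (~~x2 | ~x4 | x3) & (~(x4 -> x3) | ~x2)   (eliminate ->)
≡ (~~x2 | ~x4 | x3) & (~(~x4 | x3) | ~x2)   (eliminate ->)
≡ (x2 | ~x4 | x3) & (~(~x4 | x3) | ~x2)   (double negation)
≡ (x2 | ~x4 | x3) & ((~~x4 & ~x3) | ~x2)   (De Morgan)
≡ (x2 | ~x4 | x3) & ((x4 & ~x3) | ~x2)   (double negation)
≡ (x2 & x4 & ~x3) | (x2 & ~x2) | (~x4 & x4 & ~x3) | (~x4 & ~x2) | (x3 & x4 & ~x3) | (x3 & ~x2)   (distribute & over |)
≡ (x2 & x4 & ~x3) | (~x4 & ~x2) | (x3 & ~x2)   (simplify)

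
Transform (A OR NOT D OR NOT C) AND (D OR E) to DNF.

(A OR NOT D OR NOT C) AND (D OR E)
⇔ (A AND D) OR (A AND E) OR (NOT D AND D) OR (NOT D AND E) OR (NOT C AND D) OR (NOT C AND E)
⇔ (A AND D) OR (A AND E) OR (NOT D AND E) OR (NOT C AND D) OR (NOT C AND E)

(A AND D) OR (A AND E) OR (NOT D AND E) OR (NOT C AND D) OR (NOT C AND E)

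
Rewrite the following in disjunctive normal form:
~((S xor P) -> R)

~((S xor P) -> R)
⇔ ~(~(S xor P) | R)   — eliminate ->
⇔ ~(~((S & ~P) | (~S & P)) | R)   — expand xor
⇔ ~~((S & ~P) | (~S & P)) & ~R   — De Morgan
⇔ ((S & ~P) | (~S & P)) & ~R   — double negation
⇔ (S & ~P & ~R) | (~S & P & ~R)   — distribute & over |

(S & ~P & ~R) | (~S & P & ~R)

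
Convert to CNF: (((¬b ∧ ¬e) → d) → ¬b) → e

(((¬b ∧ ¬e) → d) → ¬b) → e
≡ ¬(((¬b ∧ ¬e) → d) → ¬b) ∨ e   [eliminate →]
≡ ¬(¬((¬b ∧ ¬e) → d) ∨ ¬b) ∨ e   [eliminate →]
≡ ¬(¬(¬(¬b ∧ ¬e) ∨ d) ∨ ¬b) ∨ e   [eliminate →]
≡ (¬¬(¬(¬b ∧ ¬e) ∨ d) ∧ ¬¬b) ∨ e   [De Morgan]
≡ ((¬(¬b ∧ ¬e) ∨ d) ∧ ¬¬b) ∨ e   [double negation]
≡ ((¬¬b ∨ ¬¬e ∨ d) ∧ ¬¬b) ∨ e   [De Morgan]
≡ ((b ∨ ¬¬e ∨ d) ∧ ¬¬b) ∨ e   [double negation]
≡ ((b ∨ e ∨ d) ∧ ¬¬b) ∨ e   [double negation]
≡ ((b ∨ e ∨ d) ∧ b) ∨ e   [double negation]
≡ (b ∨ e ∨ d ∨ e) ∧ (b ∨ e)   [distribute ∨ over ∧]
≡ b ∨ e   [simplify]

b ∨ e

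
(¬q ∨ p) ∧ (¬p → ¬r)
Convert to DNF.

(¬q ∨ p) ∧ (¬p → ¬r)
⇔ (¬q ∨ p) ∧ (¬¬p ∨ ¬r)   (eliminate →)
⇔ (¬q ∨ p) ∧ (p ∨ ¬r)   (double negation)
⇔ (¬q ∧ p) ∨ (¬q ∧ ¬r) ∨ (p ∧ p) ∨ (p ∧ ¬r)   (distribute ∧ over ∨)
⇔ (¬q ∧ ¬r) ∨ p   (simplify)

(¬q ∧ ¬r) ∨ p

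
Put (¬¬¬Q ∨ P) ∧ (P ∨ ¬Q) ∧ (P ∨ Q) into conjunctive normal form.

(¬¬¬Q ∨ P) ∧ (P ∨ ¬Q) ∧ (P ∨ Q)
⇔ (¬Q ∨ P) ∧ (P ∨ ¬Q) ∧ (P ∨ Q)
⇔ (¬Q ∨ P) ∧ (P ∨ Q)

(¬Q ∨ P) ∧ (P ∨ Q)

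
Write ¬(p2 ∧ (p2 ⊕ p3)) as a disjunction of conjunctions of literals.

¬p2 ∨ (p3 ∧ p2)

¬(p2 ∧ (p2 ⊕ p3))
≡ ¬(p2 ∧ ((p2 ∧ ¬p3) ∨ (¬p2 ∧ p3)))   — expand ⊕
≡ ¬p2 ∨ ¬((p2 ∧ ¬p3) ∨ (¬p2 ∧ p3))   — De Morgan
≡ ¬p2 ∨ (¬(p2 ∧ ¬p3) ∧ ¬(¬p2 ∧ p3))   — De Morgan
≡ ¬p2 ∨ ((¬p2 ∨ ¬¬p3) ∧ ¬(¬p2 ∧ p3))   — De Morgan
≡ ¬p2 ∨ ((¬p2 ∨ p3) ∧ ¬(¬p2 ∧ p3))   — double negation
≡ ¬p2 ∨ ((¬p2 ∨ p3) ∧ (¬¬p2 ∨ ¬p3))   — De Morgan
≡ ¬p2 ∨ ((¬p2 ∨ p3) ∧ (p2 ∨ ¬p3))   — double negation
≡ ¬p2 ∨ (¬p2 ∧ p2) ∨ (¬p2 ∧ ¬p3) ∨ (p3 ∧ p2) ∨ (p3 ∧ ¬p3)   — distribute ∧ over ∨
≡ ¬p2 ∨ (p3 ∧ p2)   — simplify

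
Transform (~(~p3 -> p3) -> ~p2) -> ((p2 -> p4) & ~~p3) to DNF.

(~(~p3 -> p3) -> ~p2) -> ((p2 -> p4) & ~~p3)
≡ ~(~(~p3 -> p3) -> ~p2) | ((p2 -> p4) & ~~p3)   [eliminate ->]
≡ ~(~~(~p3 -> p3) | ~p2) | ((p2 -> p4) & ~~p3)   [eliminate ->]
≡ ~(~~(~~p3 | p3) | ~p2) | ((p2 -> p4) & ~~p3)   [eliminate ->]
≡ ~(~~(~~p3 | p3) | ~p2) | ((~p2 | p4) & ~~p3)   [eliminate ->]
≡ (~~~(~~p3 | p3) & ~~p2) | ((~p2 | p4) & ~~p3)   [De Morgan]
≡ (~(~~p3 | p3) & ~~p2) | ((~p2 | p4) & ~~p3)   [double negation]
≡ (~~~p3 & ~p3 & ~~p2) | ((~p2 | p4) & ~~p3)   [De Morgan]
≡ (~p3 & ~p3 & ~~p2) | ((~p2 | p4) & ~~p3)   [double negation]
≡ (~p3 & ~p3 & p2) | ((~p2 | p4) & ~~p3)   [double negation]
≡ (~p3 & ~p3 & p2) | ((~p2 | p4) & p3)   [double negation]
≡ (~p3 & ~p3 & p2) | (~p2 & p3) | (p4 & p3)   [distribute & over |]
≡ (~p3 & p2) | (~p2 & p3) | (p4 & p3)   [simplify]

(~p3 & p2) | (~p2 & p3) | (p4 & p3)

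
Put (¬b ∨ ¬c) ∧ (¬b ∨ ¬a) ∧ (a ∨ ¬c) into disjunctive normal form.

(¬b ∧ a) ∨ (¬b ∧ ¬c) ∨ (¬c ∧ ¬a)

(¬b ∨ ¬c) ∧ (¬b ∨ ¬a) ∧ (a ∨ ¬c)
⇔ (¬b ∧ ¬b ∧ a) ∨ (¬b ∧ ¬b ∧ ¬c) ∨ (¬b ∧ ¬a ∧ a) ∨ (¬b ∧ ¬a ∧ ¬c) ∨ (¬c ∧ ¬b ∧ a) ∨ (¬c ∧ ¬b ∧ ¬c) ∨ (¬c ∧ ¬a ∧ a) ∨ (¬c ∧ ¬a ∧ ¬c)   [distribute ∧ over ∨]
⇔ (¬b ∧ a) ∨ (¬b ∧ ¬c) ∨ (¬c ∧ ¬a)   [simplify]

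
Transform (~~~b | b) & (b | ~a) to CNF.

(~~~b | b) & (b | ~a)
⇔ (~b | b) & (b | ~a)   (double negation)
⇔ b | ~a   (simplify)

b | ~a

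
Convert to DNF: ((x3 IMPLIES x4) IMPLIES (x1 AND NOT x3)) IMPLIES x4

((x3 IMPLIES x4) IMPLIES (x1 AND NOT x3)) IMPLIES x4
≡ NOT ((x3 IMPLIES x4) IMPLIES (x1 AND NOT x3)) OR x4   — eliminate IMPLIES
≡ NOT (NOT (x3 IMPLIES x4) OR (x1 AND NOT x3)) OR x4   — eliminate IMPLIES
≡ NOT (NOT (NOT x3 OR x4) OR (x1 AND NOT x3)) OR x4   — eliminate IMPLIES
≡ (NOT NOT (NOT x3 OR x4) AND NOT (x1 AND NOT x3)) OR x4   — De Morgan
≡ ((NOT x3 OR x4) AND NOT (x1 AND NOT x3)) OR x4   — double negation
≡ ((NOT x3 OR x4) AND (NOT x1 OR NOT NOT x3)) OR x4   — De Morgan
≡ ((NOT x3 OR x4) AND (NOT x1 OR x3)) OR x4   — double negation
≡ (NOT x3 AND NOT x1) OR (NOT x3 AND x3) OR (x4 AND NOT x1) OR (x4 AND x3) OR x4   — distribute AND over OR
≡ (NOT x3 AND NOT x1) OR x4   — simplify

(NOT x3 AND NOT x1) OR x4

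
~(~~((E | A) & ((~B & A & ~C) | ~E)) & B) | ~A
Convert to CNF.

~A | E | ~B

~(~~((E | A) & ((~B & A & ~C) | ~E)) & B) | ~A
⇔ ~~~((E | A) & ((~B & A & ~C) | ~E)) | ~B | ~A   [De Morgan]
⇔ ~((E | A) & ((~B & A & ~C) | ~E)) | ~B | ~A   [double negation]
⇔ ~(E | A) | ~((~B & A & ~C) | ~E) | ~B | ~A   [De Morgan]
⇔ (~E & ~A) | ~((~B & A & ~C) | ~E) | ~B | ~A   [De Morgan]
⇔ (~E & ~A) | (~(~B & A & ~C) & ~~E) | ~B | ~A   [De Morgan]
⇔ (~E & ~A) | ((~~B | ~A | ~~C) & ~~E) | ~B | ~A   [De Morgan]
⇔ (~E & ~A) | ((B | ~A | ~~C) & ~~E) | ~B | ~A   [double negation]
⇔ (~E & ~A) | ((B | ~A | C) & ~~E) | ~B | ~A   [double negation]
⇔ (~E & ~A) | ((B | ~A | C) & E) | ~B | ~A   [double negation]
⇔ (~E | B | ~A | C | ~B | ~A) & (~E | E | ~B | ~A) & (~A | B | ~A | C | ~B | ~A) & (~A | E | ~B | ~A)   [distribute | over &]
⇔ ~A | E | ~B   [simplify]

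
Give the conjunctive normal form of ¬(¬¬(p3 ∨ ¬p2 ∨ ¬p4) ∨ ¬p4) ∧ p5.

¬p3 ∧ p2 ∧ p4 ∧ p5

¬(¬¬(p3 ∨ ¬p2 ∨ ¬p4) ∨ ¬p4) ∧ p5
= ¬¬¬(p3 ∨ ¬p2 ∨ ¬p4) ∧ ¬¬p4 ∧ p5   [De Morgan]
= ¬(p3 ∨ ¬p2 ∨ ¬p4) ∧ ¬¬p4 ∧ p5   [double negation]
= ¬p3 ∧ ¬¬p2 ∧ ¬¬p4 ∧ ¬¬p4 ∧ p5   [De Morgan]
= ¬p3 ∧ p2 ∧ ¬¬p4 ∧ ¬¬p4 ∧ p5   [double negation]
= ¬p3 ∧ p2 ∧ p4 ∧ ¬¬p4 ∧ p5   [double negation]
= ¬p3 ∧ p2 ∧ p4 ∧ p4 ∧ p5   [double negation]
= ¬p3 ∧ p2 ∧ p4 ∧ p5   [simplify]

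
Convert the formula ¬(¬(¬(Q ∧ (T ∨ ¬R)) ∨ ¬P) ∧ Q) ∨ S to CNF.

¬(¬(¬(Q ∧ (T ∨ ¬R)) ∨ ¬P) ∧ Q) ∨ S
≡ ¬¬(¬(Q ∧ (T ∨ ¬R)) ∨ ¬P) ∨ ¬Q ∨ S   [De Morgan]
≡ ¬(Q ∧ (T ∨ ¬R)) ∨ ¬P ∨ ¬Q ∨ S   [double negation]
≡ ¬Q ∨ ¬(T ∨ ¬R) ∨ ¬P ∨ ¬Q ∨ S   [De Morgan]
≡ ¬Q ∨ ¬T ∧ ¬¬R ∨ ¬P ∨ ¬Q ∨ S   [De Morgan]
≡ ¬Q ∨ ¬T ∧ R ∨ ¬P ∨ ¬Q ∨ S   [double negation]
≡ (¬Q ∨ ¬T ∨ ¬P ∨ ¬Q ∨ S) ∧ (¬Q ∨ R ∨ ¬P ∨ ¬Q ∨ S)   [distribute ∨ over ∧]
≡ (¬Q ∨ ¬T ∨ ¬P ∨ S) ∧ (¬Q ∨ R ∨ ¬P ∨ S)   [simplify]

(¬Q ∨ ¬T ∨ ¬P ∨ S) ∧ (¬Q ∨ R ∨ ¬P ∨ S)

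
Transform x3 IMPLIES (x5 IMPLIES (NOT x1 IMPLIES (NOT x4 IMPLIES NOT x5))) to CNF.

NOT x3 OR NOT x5 OR x1 OR x4

x3 IMPLIES (x5 IMPLIES (NOT x1 IMPLIES (NOT x4 IMPLIES NOT x5)))
= NOT x3 OR (x5 IMPLIES (NOT x1 IMPLIES (NOT x4 IMPLIES NOT x5)))   [eliminate IMPLIES]
= NOT x3 OR NOT x5 OR (NOT x1 IMPLIES (NOT x4 IMPLIES NOT x5))   [eliminate IMPLIES]
= NOT x3 OR NOT x5 OR NOT NOT x1 OR (NOT x4 IMPLIES NOT x5)   [eliminate IMPLIES]
= NOT x3 OR NOT x5 OR NOT NOT x1 OR NOT NOT x4 OR NOT x5   [eliminate IMPLIES]
= NOT x3 OR NOT x5 OR x1 OR NOT NOT x4 OR NOT x5   [double negation]
= NOT x3 OR NOT x5 OR x1 OR x4 OR NOT x5   [double negation]
= NOT x3 OR NOT x5 OR x1 OR x4   [simplify]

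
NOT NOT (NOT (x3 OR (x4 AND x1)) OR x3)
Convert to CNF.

NOT NOT (NOT (x3 OR (x4 AND x1)) OR x3)
⇔ NOT (x3 OR (x4 AND x1)) OR x3   [double negation]
⇔ (NOT x3 AND NOT (x4 AND x1)) OR x3   [De Morgan]
⇔ (NOT x3 AND (NOT x4 OR NOT x1)) OR x3   [De Morgan]
⇔ (NOT x3 OR x3) AND (NOT x4 OR NOT x1 OR x3)   [distribute OR over AND]
⇔ NOT x4 OR NOT x1 OR x3   [simplify]

NOT x4 OR NOT x1 OR x3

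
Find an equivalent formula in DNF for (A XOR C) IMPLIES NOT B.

(NOT A AND NOT C) OR (C AND A) OR NOT B

(A XOR C) IMPLIES NOT B
≡ NOT (A XOR C) OR NOT B   — eliminate IMPLIES
≡ NOT ((A AND NOT C) OR (NOT A AND C)) OR NOT B   — expand XOR
≡ (NOT (A AND NOT C) AND NOT (NOT A AND C)) OR NOT B   — De Morgan
≡ ((NOT A OR NOT NOT C) AND NOT (NOT A AND C)) OR NOT B   — De Morgan
≡ ((NOT A OR C) AND NOT (NOT A AND C)) OR NOT B   — double negation
≡ ((NOT A OR C) AND (NOT NOT A OR NOT C)) OR NOT B   — De Morgan
≡ ((NOT A OR C) AND (A OR NOT C)) OR NOT B   — double negation
≡ (NOT A AND A) OR (NOT A AND NOT C) OR (C AND A) OR (C AND NOT C) OR NOT B   — distribute AND over OR
≡ (NOT A AND NOT C) OR (C AND A) OR NOT B   — simplify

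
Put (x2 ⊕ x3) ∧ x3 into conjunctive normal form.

(x2 ⊕ x3) ∧ x3
≡ (x2 ∨ x3) ∧ ¬(x2 ∧ x3) ∧ x3   (expand ⊕)
≡ (x2 ∨ x3) ∧ (¬x2 ∨ ¬x3) ∧ x3   (De Morgan)
≡ (¬x2 ∨ ¬x3) ∧ x3   (simplify)

(¬x2 ∨ ¬x3) ∧ x3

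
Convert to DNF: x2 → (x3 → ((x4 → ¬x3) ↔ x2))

x2 → (x3 → ((x4 → ¬x3) ↔ x2))
⇔ ¬x2 ∨ (x3 → ((x4 → ¬x3) ↔ x2))   [eliminate →]
⇔ ¬x2 ∨ ¬x3 ∨ ((x4 → ¬x3) ↔ x2)   [eliminate →]
⇔ ¬x2 ∨ ¬x3 ∨ (((x4 → ¬x3) → x2) ∧ (x2 → (x4 → ¬x3)))   [eliminate ↔]
⇔ ¬x2 ∨ ¬x3 ∨ ((¬(x4 → ¬x3) ∨ x2) ∧ (x2 → (x4 → ¬x3)))   [eliminate →]
⇔ ¬x2 ∨ ¬x3 ∨ ((¬(¬x4 ∨ ¬x3) ∨ x2) ∧ (x2 → (x4 → ¬x3)))   [eliminate →]
⇔ ¬x2 ∨ ¬x3 ∨ ((¬(¬x4 ∨ ¬x3) ∨ x2) ∧ (¬x2 ∨ (x4 → ¬x3)))   [eliminate →]
⇔ ¬x2 ∨ ¬x3 ∨ ((¬(¬x4 ∨ ¬x3) ∨ x2) ∧ (¬x2 ∨ ¬x4 ∨ ¬x3))   [eliminate →]
⇔ ¬x2 ∨ ¬x3 ∨ (((¬¬x4 ∧ ¬¬x3) ∨ x2) ∧ (¬x2 ∨ ¬x4 ∨ ¬x3))   [De Morgan]
⇔ ¬x2 ∨ ¬x3 ∨ (((x4 ∧ ¬¬x3) ∨ x2) ∧ (¬x2 ∨ ¬x4 ∨ ¬x3))   [double negation]
⇔ ¬x2 ∨ ¬x3 ∨ (((x4 ∧ x3) ∨ x2) ∧ (¬x2 ∨ ¬x4 ∨ ¬x3))   [double negation]
⇔ ¬x2 ∨ ¬x3 ∨ (x4 ∧ x3 ∧ ¬x2) ∨ (x4 ∧ x3 ∧ ¬x4) ∨ (x4 ∧ x3 ∧ ¬x3) ∨ (x2 ∧ ¬x2) ∨ (x2 ∧ ¬x4) ∨ (x2 ∧ ¬x3)   [distribute ∧ over ∨]
⇔ ¬x2 ∨ ¬x3 ∨ (x2 ∧ ¬x4)   [simplify]

¬x2 ∨ ¬x3 ∨ (x2 ∧ ¬x4)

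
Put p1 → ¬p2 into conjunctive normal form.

¬p1 ∨ ¬p2

p1 → ¬p2
= ¬p1 ∨ ¬p2   — eliminate →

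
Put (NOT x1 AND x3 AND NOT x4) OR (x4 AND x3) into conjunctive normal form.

(NOT x1 OR x4) AND x3

(NOT x1 AND x3 AND NOT x4) OR (x4 AND x3)
≡ (NOT x1 OR x4) AND (NOT x1 OR x3) AND (x3 OR x4) AND (x3 OR x3) AND (NOT x4 OR x4) AND (NOT x4 OR x3)   [distribute OR over AND]
≡ (NOT x1 OR x4) AND x3   [simplify]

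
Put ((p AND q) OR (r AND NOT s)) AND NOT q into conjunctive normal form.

(p OR r) AND (p OR NOT s) AND (q OR r) AND (q OR NOT s) AND NOT q

((p AND q) OR (r AND NOT s)) AND NOT q
= (p OR r) AND (p OR NOT s) AND (q OR r) AND (q OR NOT s) AND NOT q   (distribute OR over AND)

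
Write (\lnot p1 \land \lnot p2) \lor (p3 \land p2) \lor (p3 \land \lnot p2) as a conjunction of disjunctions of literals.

(\lnot p1 \land \lnot p2) \lor (p3 \land p2) \lor (p3 \land \lnot p2)
= (\lnot p1 \lor p3 \lor p3) \land (\lnot p1 \lor p3 \lor \lnot p2) \land (\lnot p1 \lor p2 \lor p3) \land (\lnot p1 \lor p2 \lor \lnot p2) \land (\lnot p2 \lor p3 \lor p3) \land (\lnot p2 \lor p3 \lor \lnot p2) \land (\lnot p2 \lor p2 \lor p3) \land (\lnot p2 \lor p2 \lor \lnot p2)   — distribute \lor over \land
= (\lnot p1 \lor p3) \land (\lnot p2 \lor p3)   — simplify

(\lnot p1 \lor p3) \land (\lnot p2 \lor p3)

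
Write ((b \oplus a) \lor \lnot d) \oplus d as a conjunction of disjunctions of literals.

((b \oplus a) \lor \lnot d) \oplus d
≡ ((b \oplus a) \lor \lnot d \lor d) \land \lnot (((b \oplus a) \lor \lnot d) \land d)   [expand \oplus]
≡ (((b \lor a) \land \lnot (b \land a)) \lor \lnot d \lor d) \land \lnot (((b \oplus a) \lor \lnot d) \land d)   [expand \oplus]
≡ (((b \lor a) \land \lnot (b \land a)) \lor \lnot d \lor d) \land \lnot ((((b \lor a) \land \lnot (b \land a)) \lor \lnot d) \land d)   [expand \oplus]
≡ (((b \lor a) \land (\lnot b \lor \lnot a)) \lor \lnot d \lor d) \land \lnot ((((b \lor a) \land \lnot (b \land a)) \lor \lnot d) \land d)   [De Morgan]
≡ (((b \lor a) \land (\lnot b \lor \lnot a)) \lor \lnot d \lor d) \land (\lnot (((b \lor a) \land \lnot (b \land a)) \lor \lnot d) \lor \lnot d)   [De Morgan]
≡ (((b \lor a) \land (\lnot b \lor \lnot a)) \lor \lnot d \lor d) \land ((\lnot ((b \lor a) \land \lnot (b \land a)) \land \lnot \lnot d) \lor \lnot d)   [De Morgan]
≡ (((b \lor a) \land (\lnot b \lor \lnot a)) \lor \lnot d \lor d) \land (((\lnot (b \lor a) \lor \lnot \lnot (b \land a)) \land \lnot \lnot d) \lor \lnot d)   [De Morgan]
≡ (((b \lor a) \land (\lnot b \lor \lnot a)) \lor \lnot d \lor d) \land ((((\lnot b \land \lnot a) \lor \lnot \lnot (b \land a)) \land \lnot \lnot d) \lor \lnot d)   [De Morgan]
≡ (((b \lor a) \land (\lnot b \lor \lnot a)) \lor \lnot d \lor d) \land ((((\lnot b \land \lnot a) \lor (b \land a)) \land \lnot \lnot d) \lor \lnot d)   [double negation]
≡ (((b \lor a) \land (\lnot b \lor \lnot a)) \lor \lnot d \lor d) \land ((((\lnot b \land \lnot a) \lor (b \land a)) \land d) \lor \lnot d)   [double negation]
≡ (b \lor a \lor \lnot d \lor d) \land (\lnot b \lor \lnot a \lor \lnot d \lor d) \land (\lnot b \lor b \lor \lnot d) \land (\lnot b \lor a \lor \lnot d) \land (\lnot a \lor b \lor \lnot d) \land (\lnot a \lor a \lor \lnot d) \land (d \lor \lnot d)   [distribute \lor over \land]
≡ (\lnot b \lor a \lor \lnot d) \land (\lnot a \lor b \lor \lnot d)   [simplify]

(\lnot b \lor a \lor \lnot d) \land (\lnot a \lor b \lor \lnot d)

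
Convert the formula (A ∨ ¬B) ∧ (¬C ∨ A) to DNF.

A ∨ (¬B ∧ ¬C)

(A ∨ ¬B) ∧ (¬C ∨ A)
⇔ (A ∧ ¬C) ∨ (A ∧ A) ∨ (¬B ∧ ¬C) ∨ (¬B ∧ A)   [distribute ∧ over ∨]
⇔ A ∨ (¬B ∧ ¬C)   [simplify]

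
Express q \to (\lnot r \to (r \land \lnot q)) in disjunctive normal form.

q \to (\lnot r \to (r \land \lnot q))
≡ \lnot q \lor (\lnot r \to (r \land \lnot q))   (eliminate \to)
≡ \lnot q \lor \lnot \lnot r \lor (r \land \lnot q)   (eliminate \to)
≡ \lnot q \lor r \lor (r \land \lnot q)   (double negation)
≡ \lnot q \lor r   (simplify)

\lnot q \lor r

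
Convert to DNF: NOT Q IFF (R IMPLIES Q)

NOT Q IFF (R IMPLIES Q)
= (NOT Q IMPLIES (R IMPLIES Q)) AND ((R IMPLIES Q) IMPLIES NOT Q)   — eliminate IFF
= (NOT NOT Q OR (R IMPLIES Q)) AND ((R IMPLIES Q) IMPLIES NOT Q)   — eliminate IMPLIES
= (NOT NOT Q OR NOT R OR Q) AND ((R IMPLIES Q) IMPLIES NOT Q)   — eliminate IMPLIES
= (NOT NOT Q OR NOT R OR Q) AND (NOT (R IMPLIES Q) OR NOT Q)   — eliminate IMPLIES
= (NOT NOT Q OR NOT R OR Q) AND (NOT (NOT R OR Q) OR NOT Q)   — eliminate IMPLIES
= (Q OR NOT R OR Q) AND (NOT (NOT R OR Q) OR NOT Q)   — double negation
= (Q OR NOT R OR Q) AND ((NOT NOT R AND NOT Q) OR NOT Q)   — De Morgan
= (Q OR NOT R OR Q) AND ((R AND NOT Q) OR NOT Q)   — double negation
= (Q AND R AND NOT Q) OR (Q AND NOT Q) OR (NOT R AND R AND NOT Q) OR (NOT R AND NOT Q) OR (Q AND R AND NOT Q) OR (Q AND NOT Q)   — distribute AND over OR
= NOT R AND NOT Q   — simplify

NOT R AND NOT Q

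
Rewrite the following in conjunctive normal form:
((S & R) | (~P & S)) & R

S & R

((S & R) | (~P & S)) & R
≡ (S | ~P) & (S | S) & (R | ~P) & (R | S) & R   — distribute | over &
≡ S & R   — simplify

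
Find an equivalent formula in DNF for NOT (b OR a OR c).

NOT b AND NOT a AND NOT c

NOT (b OR a OR c)
≡ NOT b AND NOT a AND NOT c   — De Morgan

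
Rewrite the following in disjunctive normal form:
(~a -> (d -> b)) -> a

(~a -> (d -> b)) -> a
≡ ~(~a -> (d -> b)) | a   — eliminate ->
≡ ~(~~a | (d -> b)) | a   — eliminate ->
≡ ~(~~a | ~d | b) | a   — eliminate ->
≡ (~~~a & ~~d & ~b) | a   — De Morgan
≡ (~a & ~~d & ~b) | a   — double negation
≡ (~a & d & ~b) | a   — double negation

(~a & d & ~b) | a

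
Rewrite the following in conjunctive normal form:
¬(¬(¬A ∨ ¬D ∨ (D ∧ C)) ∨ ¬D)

(¬A ∨ ¬D ∨ C) ∧ D

¬(¬(¬A ∨ ¬D ∨ (D ∧ C)) ∨ ¬D)
≡ ¬¬(¬A ∨ ¬D ∨ (D ∧ C)) ∧ ¬¬D   (De Morgan)
≡ (¬A ∨ ¬D ∨ (D ∧ C)) ∧ ¬¬D   (double negation)
≡ (¬A ∨ ¬D ∨ (D ∧ C)) ∧ D   (double negation)
≡ (¬A ∨ ¬D ∨ D) ∧ (¬A ∨ ¬D ∨ C) ∧ D   (distribute ∨ over ∧)
≡ (¬A ∨ ¬D ∨ C) ∧ D   (simplify)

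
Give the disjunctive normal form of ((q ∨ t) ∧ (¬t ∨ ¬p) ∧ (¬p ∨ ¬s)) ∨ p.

((q ∨ t) ∧ (¬t ∨ ¬p) ∧ (¬p ∨ ¬s)) ∨ p
≡ (q ∧ ¬t ∧ ¬p) ∨ (q ∧ ¬t ∧ ¬s) ∨ (q ∧ ¬p ∧ ¬p) ∨ (q ∧ ¬p ∧ ¬s) ∨ (t ∧ ¬t ∧ ¬p) ∨ (t ∧ ¬t ∧ ¬s) ∨ (t ∧ ¬p ∧ ¬p) ∨ (t ∧ ¬p ∧ ¬s) ∨ p
≡ (q ∧ ¬t ∧ ¬s) ∨ (q ∧ ¬p) ∨ (t ∧ ¬p) ∨ p

(q ∧ ¬t ∧ ¬s) ∨ (q ∧ ¬p) ∨ (t ∧ ¬p) ∨ p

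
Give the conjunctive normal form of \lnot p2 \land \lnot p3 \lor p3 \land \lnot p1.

(\lnot p2 \lor p3) \land (\lnot p2 \lor \lnot p1) \land (\lnot p3 \lor \lnot p1)

\lnot p2 \land \lnot p3 \lor p3 \land \lnot p1
≡ (\lnot p2 \lor p3) \land (\lnot p2 \lor \lnot p1) \land (\lnot p3 \lor p3) \land (\lnot p3 \lor \lnot p1)   — distribute \lor over \land
≡ (\lnot p2 \lor p3) \land (\lnot p2 \lor \lnot p1) \land (\lnot p3 \lor \lnot p1)   — simplify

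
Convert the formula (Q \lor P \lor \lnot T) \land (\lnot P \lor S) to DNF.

(Q \lor P \lor \lnot T) \land (\lnot P \lor S)
⇔ (Q \land \lnot P) \lor (Q \land S) \lor (P \land \lnot P) \lor (P \land S) \lor (\lnot T \land \lnot P) \lor (\lnot T \land S)   — distribute \land over \lor
⇔ (Q \land \lnot P) \lor (Q \land S) \lor (P \land S) \lor (\lnot T \land \lnot P) \lor (\lnot T \land S)   — simplify

(Q \land \lnot P) \lor (Q \land S) \lor (P \land S) \lor (\lnot T \land \lnot P) \lor (\lnot T \land S)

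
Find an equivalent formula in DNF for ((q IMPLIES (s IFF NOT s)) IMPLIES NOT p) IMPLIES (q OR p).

q OR p

((q IMPLIES (s IFF NOT s)) IMPLIES NOT p) IMPLIES (q OR p)
= NOT ((q IMPLIES (s IFF NOT s)) IMPLIES NOT p) OR q OR p   — eliminate IMPLIES
= NOT (NOT (q IMPLIES (s IFF NOT s)) OR NOT p) OR q OR p   — eliminate IMPLIES
= NOT (NOT (NOT q OR (s IFF NOT s)) OR NOT p) OR q OR p   — eliminate IMPLIES
= NOT (NOT (NOT q OR ((s IMPLIES NOT s) AND (NOT s IMPLIES s))) OR NOT p) OR q OR p   — eliminate IFF
= NOT (NOT (NOT q OR ((NOT s OR NOT s) AND (NOT s IMPLIES s))) OR NOT p) OR q OR p   — eliminate IMPLIES
= NOT (NOT (NOT q OR ((NOT s OR NOT s) AND (NOT NOT s OR s))) OR NOT p) OR q OR p   — eliminate IMPLIES
= (NOT NOT (NOT q OR ((NOT s OR NOT s) AND (NOT NOT s OR s))) AND NOT NOT p) OR q OR p   — De Morgan
= ((NOT q OR ((NOT s OR NOT s) AND (NOT NOT s OR s))) AND NOT NOT p) OR q OR p   — double negation
= ((NOT q OR ((NOT s OR NOT s) AND (s OR s))) AND NOT NOT p) OR q OR p   — double negation
= ((NOT q OR ((NOT s OR NOT s) AND (s OR s))) AND p) OR q OR p   — double negation
= (NOT q AND p) OR (NOT s AND s AND p) OR (NOT s AND s AND p) OR (NOT s AND s AND p) OR (NOT s AND s AND p) OR q OR p   — distribute AND over OR
= q OR p   — simplify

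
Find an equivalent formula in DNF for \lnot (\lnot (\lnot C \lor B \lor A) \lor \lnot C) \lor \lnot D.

\lnot (\lnot (\lnot C \lor B \lor A) \lor \lnot C) \lor \lnot D
= (\lnot \lnot (\lnot C \lor B \lor A) \land \lnot \lnot C) \lor \lnot D   [De Morgan]
= ((\lnot C \lor B \lor A) \land \lnot \lnot C) \lor \lnot D   [double negation]
= ((\lnot C \lor B \lor A) \land C) \lor \lnot D   [double negation]
= (\lnot C \land C) \lor (B \land C) \lor (A \land C) \lor \lnot D   [distribute \land over \lor]
= (B \land C) \lor (A \land C) \lor \lnot D   [simplify]

(B \land C) \lor (A \land C) \lor \lnot D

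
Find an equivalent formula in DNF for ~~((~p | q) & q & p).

~~((~p | q) & q & p)
≡ (~p | q) & q & p
≡ (~p & q & p) | (q & q & p)
≡ q & p

q & p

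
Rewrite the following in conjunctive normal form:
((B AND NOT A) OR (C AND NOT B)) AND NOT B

((B AND NOT A) OR (C AND NOT B)) AND NOT B
⇔ (B OR C) AND (B OR NOT B) AND (NOT A OR C) AND (NOT A OR NOT B) AND NOT B   [distribute OR over AND]
⇔ (B OR C) AND (NOT A OR C) AND NOT B   [simplify]

(B OR C) AND (NOT A OR C) AND NOT B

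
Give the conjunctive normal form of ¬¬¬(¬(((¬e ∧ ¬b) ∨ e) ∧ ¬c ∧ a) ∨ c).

¬¬¬(¬(((¬e ∧ ¬b) ∨ e) ∧ ¬c ∧ a) ∨ c)
≡ ¬(¬(((¬e ∧ ¬b) ∨ e) ∧ ¬c ∧ a) ∨ c)   [double negation]
≡ ¬¬(((¬e ∧ ¬b) ∨ e) ∧ ¬c ∧ a) ∧ ¬c   [De Morgan]
≡ ((¬e ∧ ¬b) ∨ e) ∧ ¬c ∧ a ∧ ¬c   [double negation]
≡ (¬e ∨ e) ∧ (¬b ∨ e) ∧ ¬c ∧ a ∧ ¬c   [distribute ∨ over ∧]
≡ (¬b ∨ e) ∧ ¬c ∧ a   [simplify]

(¬b ∨ e) ∧ ¬c ∧ a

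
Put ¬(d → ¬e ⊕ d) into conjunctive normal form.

¬(d → ¬e ⊕ d)
≡ ¬(¬d ∨ (¬e ⊕ d))   [eliminate →]
≡ ¬(¬d ∨ (¬e ∨ d) ∧ ¬(¬e ∧ d))   [expand ⊕]
≡ ¬¬d ∧ ¬((¬e ∨ d) ∧ ¬(¬e ∧ d))   [De Morgan]
≡ d ∧ ¬((¬e ∨ d) ∧ ¬(¬e ∧ d))   [double negation]
≡ d ∧ (¬(¬e ∨ d) ∨ ¬¬(¬e ∧ d))   [De Morgan]
≡ d ∧ (¬¬e ∧ ¬d ∨ ¬¬(¬e ∧ d))   [De Morgan]
≡ d ∧ (e ∧ ¬d ∨ ¬¬(¬e ∧ d))   [double negation]
≡ d ∧ (e ∧ ¬d ∨ ¬e ∧ d)   [double negation]
≡ d ∧ (e ∨ ¬e) ∧ (e ∨ d) ∧ (¬d ∨ ¬e) ∧ (¬d ∨ d)   [distribute ∨ over ∧]
≡ d ∧ (¬d ∨ ¬e)   [simplify]

d ∧ (¬d ∨ ¬e)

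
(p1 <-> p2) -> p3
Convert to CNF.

(p1 | p2 | p3) & (~p2 | ~p1 | p3)

(p1 <-> p2) -> p3
= ~(p1 <-> p2) | p3
= ~((p1 -> p2) & (p2 -> p1)) | p3
= ~((~p1 | p2) & (p2 -> p1)) | p3
= ~((~p1 | p2) & (~p2 | p1)) | p3
= ~(~p1 | p2) | ~(~p2 | p1) | p3
= (~~p1 & ~p2) | ~(~p2 | p1) | p3
= (p1 & ~p2) | ~(~p2 | p1) | p3
= (p1 & ~p2) | (~~p2 & ~p1) | p3
= (p1 & ~p2) | (p2 & ~p1) | p3
= (p1 | p2 | p3) & (p1 | ~p1 | p3) & (~p2 | p2 | p3) & (~p2 | ~p1 | p3)
= (p1 | p2 | p3) & (~p2 | ~p1 | p3)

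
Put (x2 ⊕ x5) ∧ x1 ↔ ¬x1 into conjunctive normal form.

(¬x2 ∨ x5 ∨ ¬x1) ∧ (¬x5 ∨ x2 ∨ ¬x1) ∧ x1

(x2 ⊕ x5) ∧ x1 ↔ ¬x1
= ((x2 ⊕ x5) ∧ x1 → ¬x1) ∧ (¬x1 → (x2 ⊕ x5) ∧ x1)   — eliminate ↔
= (¬((x2 ⊕ x5) ∧ x1) ∨ ¬x1) ∧ (¬x1 → (x2 ⊕ x5) ∧ x1)   — eliminate →
= (¬((x2 ∨ x5) ∧ ¬(x2 ∧ x5) ∧ x1) ∨ ¬x1) ∧ (¬x1 → (x2 ⊕ x5) ∧ x1)   — expand ⊕
= (¬((x2 ∨ x5) ∧ ¬(x2 ∧ x5) ∧ x1) ∨ ¬x1) ∧ (¬¬x1 ∨ (x2 ⊕ x5) ∧ x1)   — eliminate →
= (¬((x2 ∨ x5) ∧ ¬(x2 ∧ x5) ∧ x1) ∨ ¬x1) ∧ (¬¬x1 ∨ (x2 ∨ x5) ∧ ¬(x2 ∧ x5) ∧ x1)   — expand ⊕
= (¬(x2 ∨ x5) ∨ ¬¬(x2 ∧ x5) ∨ ¬x1 ∨ ¬x1) ∧ (¬¬x1 ∨ (x2 ∨ x5) ∧ ¬(x2 ∧ x5) ∧ x1)   — De Morgan
= (¬x2 ∧ ¬x5 ∨ ¬¬(x2 ∧ x5) ∨ ¬x1 ∨ ¬x1) ∧ (¬¬x1 ∨ (x2 ∨ x5) ∧ ¬(x2 ∧ x5) ∧ x1)   — De Morgan
= (¬x2 ∧ ¬x5 ∨ x2 ∧ x5 ∨ ¬x1 ∨ ¬x1) ∧ (¬¬x1 ∨ (x2 ∨ x5) ∧ ¬(x2 ∧ x5) ∧ x1)   — double negation
= (¬x2 ∧ ¬x5 ∨ x2 ∧ x5 ∨ ¬x1 ∨ ¬x1) ∧ (x1 ∨ (x2 ∨ x5) ∧ ¬(x2 ∧ x5) ∧ x1)   — double negation
= (¬x2 ∧ ¬x5 ∨ x2 ∧ x5 ∨ ¬x1 ∨ ¬x1) ∧ (x1 ∨ (x2 ∨ x5) ∧ (¬x2 ∨ ¬x5) ∧ x1)   — De Morgan
= (¬x2 ∨ x2 ∨ ¬x1 ∨ ¬x1) ∧ (¬x2 ∨ x5 ∨ ¬x1 ∨ ¬x1) ∧ (¬x5 ∨ x2 ∨ ¬x1 ∨ ¬x1) ∧ (¬x5 ∨ x5 ∨ ¬x1 ∨ ¬x1) ∧ (x1 ∨ x2 ∨ x5) ∧ (x1 ∨ ¬x2 ∨ ¬x5) ∧ (x1 ∨ x1)   — distribute ∨ over ∧
= (¬x2 ∨ x5 ∨ ¬x1) ∧ (¬x5 ∨ x2 ∨ ¬x1) ∧ x1   — simplify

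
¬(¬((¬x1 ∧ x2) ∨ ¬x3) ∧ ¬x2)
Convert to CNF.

x2 ∨ ¬x3

¬(¬((¬x1 ∧ x2) ∨ ¬x3) ∧ ¬x2)
≡ ¬¬((¬x1 ∧ x2) ∨ ¬x3) ∨ ¬¬x2   [De Morgan]
≡ (¬x1 ∧ x2) ∨ ¬x3 ∨ ¬¬x2   [double negation]
≡ (¬x1 ∧ x2) ∨ ¬x3 ∨ x2   [double negation]
≡ (¬x1 ∨ ¬x3 ∨ x2) ∧ (x2 ∨ ¬x3 ∨ x2)   [distribute ∨ over ∧]
≡ x2 ∨ ¬x3   [simplify]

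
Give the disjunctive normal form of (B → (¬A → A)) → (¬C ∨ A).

(B → (¬A → A)) → (¬C ∨ A)
≡ ¬(B → (¬A → A)) ∨ ¬C ∨ A   (eliminate →)
≡ ¬(¬B ∨ (¬A → A)) ∨ ¬C ∨ A   (eliminate →)
≡ ¬(¬B ∨ ¬¬A ∨ A) ∨ ¬C ∨ A   (eliminate →)
≡ (¬¬B ∧ ¬¬¬A ∧ ¬A) ∨ ¬C ∨ A   (De Morgan)
≡ (B ∧ ¬¬¬A ∧ ¬A) ∨ ¬C ∨ A   (double negation)
≡ (B ∧ ¬A ∧ ¬A) ∨ ¬C ∨ A   (double negation)
≡ (B ∧ ¬A) ∨ ¬C ∨ A   (simplify)

(B ∧ ¬A) ∨ ¬C ∨ A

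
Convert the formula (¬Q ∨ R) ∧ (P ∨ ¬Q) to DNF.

¬Q ∨ (R ∧ P)

(¬Q ∨ R) ∧ (P ∨ ¬Q)
≡ (¬Q ∧ P) ∨ (¬Q ∧ ¬Q) ∨ (R ∧ P) ∨ (R ∧ ¬Q)   [distribute ∧ over ∨]
≡ ¬Q ∨ (R ∧ P)   [simplify]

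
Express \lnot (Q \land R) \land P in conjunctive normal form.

(\lnot Q \lor \lnot R) \land P

\lnot (Q \land R) \land P
≡ (\lnot Q \lor \lnot R) \land P   [De Morgan]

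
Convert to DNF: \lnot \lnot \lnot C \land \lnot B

\lnot C \land \lnot B

\lnot \lnot \lnot C \land \lnot B
≡ \lnot C \land \lnot B   [double negation]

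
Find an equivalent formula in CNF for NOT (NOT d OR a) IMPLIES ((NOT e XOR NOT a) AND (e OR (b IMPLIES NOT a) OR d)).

NOT d OR a OR e

NOT (NOT d OR a) IMPLIES ((NOT e XOR NOT a) AND (e OR (b IMPLIES NOT a) OR d))
⇔ NOT NOT (NOT d OR a) OR ((NOT e XOR NOT a) AND (e OR (b IMPLIES NOT a) OR d))   — eliminate IMPLIES
⇔ NOT NOT (NOT d OR a) OR ((NOT e OR NOT a) AND NOT (NOT e AND NOT a) AND (e OR (b IMPLIES NOT a) OR d))   — expand XOR
⇔ NOT NOT (NOT d OR a) OR ((NOT e OR NOT a) AND NOT (NOT e AND NOT a) AND (e OR NOT b OR NOT a OR d))   — eliminate IMPLIES
⇔ NOT d OR a OR ((NOT e OR NOT a) AND NOT (NOT e AND NOT a) AND (e OR NOT b OR NOT a OR d))   — double negation
⇔ NOT d OR a OR ((NOT e OR NOT a) AND (NOT NOT e OR NOT NOT a) AND (e OR NOT b OR NOT a OR d))   — De Morgan
⇔ NOT d OR a OR ((NOT e OR NOT a) AND (e OR NOT NOT a) AND (e OR NOT b OR NOT a OR d))   — double negation
⇔ NOT d OR a OR ((NOT e OR NOT a) AND (e OR a) AND (e OR NOT b OR NOT a OR d))   — double negation
⇔ (NOT d OR a OR NOT e OR NOT a) AND (NOT d OR a OR e OR a) AND (NOT d OR a OR e OR NOT b OR NOT a OR d)   — distribute OR over AND
⇔ NOT d OR a OR e   — simplify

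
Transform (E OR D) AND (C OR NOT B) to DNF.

(E OR D) AND (C OR NOT B)
≡ (E AND C) OR (E AND NOT B) OR (D AND C) OR (D AND NOT B)   [distribute AND over OR]

(E AND C) OR (E AND NOT B) OR (D AND C) OR (D AND NOT B)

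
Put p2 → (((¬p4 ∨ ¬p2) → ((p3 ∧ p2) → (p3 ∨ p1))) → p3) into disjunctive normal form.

p2 → (((¬p4 ∨ ¬p2) → ((p3 ∧ p2) → (p3 ∨ p1))) → p3)
⇔ ¬p2 ∨ (((¬p4 ∨ ¬p2) → ((p3 ∧ p2) → (p3 ∨ p1))) → p3)   [eliminate →]
⇔ ¬p2 ∨ ¬((¬p4 ∨ ¬p2) → ((p3 ∧ p2) → (p3 ∨ p1))) ∨ p3   [eliminate →]
⇔ ¬p2 ∨ ¬(¬(¬p4 ∨ ¬p2) ∨ ((p3 ∧ p2) → (p3 ∨ p1))) ∨ p3   [eliminate →]
⇔ ¬p2 ∨ ¬(¬(¬p4 ∨ ¬p2) ∨ ¬(p3 ∧ p2) ∨ p3 ∨ p1) ∨ p3   [eliminate →]
⇔ ¬p2 ∨ (¬¬(¬p4 ∨ ¬p2) ∧ ¬¬(p3 ∧ p2) ∧ ¬p3 ∧ ¬p1) ∨ p3   [De Morgan]
⇔ ¬p2 ∨ ((¬p4 ∨ ¬p2) ∧ ¬¬(p3 ∧ p2) ∧ ¬p3 ∧ ¬p1) ∨ p3   [double negation]
⇔ ¬p2 ∨ ((¬p4 ∨ ¬p2) ∧ p3 ∧ p2 ∧ ¬p3 ∧ ¬p1) ∨ p3   [double negation]
⇔ ¬p2 ∨ (¬p4 ∧ p3 ∧ p2 ∧ ¬p3 ∧ ¬p1) ∨ (¬p2 ∧ p3 ∧ p2 ∧ ¬p3 ∧ ¬p1) ∨ p3   [distribute ∧ over ∨]
⇔ ¬p2 ∨ p3   [simplify]

¬p2 ∨ p3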